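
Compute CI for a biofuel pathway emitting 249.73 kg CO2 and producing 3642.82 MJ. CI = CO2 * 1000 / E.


CI = CO2 * 1000 / E
= 249.73 * 1000 / 3642.82
= 68.5540 g CO2/MJ

68.5540 g CO2/MJ


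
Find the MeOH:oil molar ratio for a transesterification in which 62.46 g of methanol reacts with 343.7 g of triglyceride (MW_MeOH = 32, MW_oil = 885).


Molar ratio = n_MeOH / n_oil = (MeOH/32) / (oil/885) = (MeOH * 885) / (32 * oil)
= (62.46 * 885) / (32 * 343.7)
= 5.0259

5.0259


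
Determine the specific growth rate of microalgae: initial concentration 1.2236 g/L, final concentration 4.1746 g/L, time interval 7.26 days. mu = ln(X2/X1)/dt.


mu = ln(X2/X1) / dt
= ln(4.1746/1.2236) / 7.26
= 0.1690 per day

0.1690 per day


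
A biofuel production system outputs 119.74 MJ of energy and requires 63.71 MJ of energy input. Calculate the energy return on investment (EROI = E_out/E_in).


EROI = E_out / E_in
= 119.74 / 63.71
= 1.8795

1.8795


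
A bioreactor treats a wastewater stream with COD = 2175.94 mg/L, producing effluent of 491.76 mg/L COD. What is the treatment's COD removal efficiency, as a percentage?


eta = (COD_in - COD_out) / COD_in * 100
= (2175.94 - 491.76) / 2175.94 * 100
= 77.4001%

77.4001%


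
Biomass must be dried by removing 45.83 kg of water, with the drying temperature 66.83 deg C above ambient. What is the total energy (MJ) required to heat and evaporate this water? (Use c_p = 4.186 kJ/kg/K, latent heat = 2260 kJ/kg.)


E = m_water * (4.186 * dT + 2260) / 1000
= 45.83 * (4.186 * 66.83 + 2260) / 1000
= 116.3968 MJ

116.3968 MJ


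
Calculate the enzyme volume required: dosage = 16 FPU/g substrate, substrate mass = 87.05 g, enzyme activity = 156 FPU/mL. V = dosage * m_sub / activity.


V = dosage * m_sub / activity
V = 16 * 87.05 / 156
V = 8.9282 mL

8.9282 mL


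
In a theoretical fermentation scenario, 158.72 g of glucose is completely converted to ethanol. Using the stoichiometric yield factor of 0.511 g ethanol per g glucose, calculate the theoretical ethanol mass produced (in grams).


Theoretical ethanol yield: m_EtOH = 0.511 * m_glucose
m_EtOH = 0.511 * 158.72 = 81.1059 g

81.1059 g


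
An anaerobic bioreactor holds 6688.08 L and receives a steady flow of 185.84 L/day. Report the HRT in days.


HRT = V / Q
= 6688.08 / 185.84
= 35.9884 days

35.9884 days


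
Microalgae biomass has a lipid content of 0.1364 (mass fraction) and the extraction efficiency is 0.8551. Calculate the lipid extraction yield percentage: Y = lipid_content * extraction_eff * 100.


Y = lipid_content * extraction_eff * 100
= 0.1364 * 0.8551 * 100
= 11.6636%

11.6636%


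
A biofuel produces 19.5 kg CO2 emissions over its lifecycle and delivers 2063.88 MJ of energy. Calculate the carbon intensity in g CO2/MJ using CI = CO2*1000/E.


CI = CO2 * 1000 / E
= 19.5 * 1000 / 2063.88
= 9.4482 g CO2/MJ

9.4482 g CO2/MJ


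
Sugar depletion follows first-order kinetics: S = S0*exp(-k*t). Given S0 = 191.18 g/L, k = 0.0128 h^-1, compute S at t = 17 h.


S = S0 * exp(-k * t)
S = 191.18 * exp(-0.0128 * 17)
S = 153.7942 g/L

153.7942 g/L


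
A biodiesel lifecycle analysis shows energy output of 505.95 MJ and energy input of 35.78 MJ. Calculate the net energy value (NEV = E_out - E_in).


NEV = E_out - E_in
= 505.95 - 35.78
= 470.1700 MJ

470.1700 MJ


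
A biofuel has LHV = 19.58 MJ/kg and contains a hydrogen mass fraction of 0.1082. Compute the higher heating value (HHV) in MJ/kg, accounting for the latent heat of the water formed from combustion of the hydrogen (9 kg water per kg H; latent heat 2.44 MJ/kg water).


HHV = LHV + H_frac * 9 * 2.44
= 19.58 + 0.1082 * 9 * 2.44
= 21.9561 MJ/kg

21.9561 MJ/kg


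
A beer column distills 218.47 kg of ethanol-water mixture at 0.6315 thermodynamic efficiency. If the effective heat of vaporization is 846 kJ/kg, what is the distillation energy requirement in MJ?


E = m * 846 / (eta * 1000)
= 218.47 * 846 / (0.6315 * 1000)
= 292.6771 MJ

292.6771 MJ


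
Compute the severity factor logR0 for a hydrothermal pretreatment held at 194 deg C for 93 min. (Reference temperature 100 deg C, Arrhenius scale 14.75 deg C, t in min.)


logR0 = log10(t * exp((T - 100) / 14.75))
= log10(93 * exp((194 - 100) / 14.75))
= 4.7362

4.7362


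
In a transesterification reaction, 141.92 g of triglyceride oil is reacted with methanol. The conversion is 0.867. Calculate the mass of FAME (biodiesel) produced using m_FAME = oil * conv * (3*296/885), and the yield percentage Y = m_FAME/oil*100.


m_FAME = oil * conv * (3 * 296 / 885) = oil * conv * (888/885)
= 141.92 * 0.867 * 888 / 885
= 123.4617 g
Y = m_FAME / oil * 100 = conv * (888/885) * 100
= 0.867 * 888 / 885 * 100
= 86.99%

123.4617 g FAME; Y = 86.99%


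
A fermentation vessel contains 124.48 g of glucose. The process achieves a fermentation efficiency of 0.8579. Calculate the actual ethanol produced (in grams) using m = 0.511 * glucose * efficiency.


Actual ethanol: m = 0.511 * 124.48 * 0.8579
m = 54.5704 g

54.5704 g


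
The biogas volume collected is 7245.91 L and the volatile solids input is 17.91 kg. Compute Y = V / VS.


Y = V / VS
= 7245.91 / 17.91
= 404.5734 L/kg VS

404.5734 L/kg VS


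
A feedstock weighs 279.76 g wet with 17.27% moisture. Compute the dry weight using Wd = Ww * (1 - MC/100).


Wd = Ww * (1 - MC/100)
= 279.76 * (1 - 17.27/100)
= 231.4454 g

231.4454 g


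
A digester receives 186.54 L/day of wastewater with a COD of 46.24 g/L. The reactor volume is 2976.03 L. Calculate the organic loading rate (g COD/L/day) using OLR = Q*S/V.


OLR = Q * S / V
= 186.54 * 46.24 / 2976.03
= 2.8984 g/L/day

2.8984 g/L/day


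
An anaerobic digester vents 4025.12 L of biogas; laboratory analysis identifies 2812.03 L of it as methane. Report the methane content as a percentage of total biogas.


CH4% = V_CH4 / V_total * 100
= 2812.03 / 4025.12 * 100
= 69.8620%

69.8620%


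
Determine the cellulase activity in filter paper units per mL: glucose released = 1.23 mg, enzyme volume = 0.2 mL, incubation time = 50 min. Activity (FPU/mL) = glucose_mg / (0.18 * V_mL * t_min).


Activity = glucose_mg / (0.18 mg/umol * V_mL * t_min)
= 1.23 / (0.18 * 0.2 * 50)
= 0.6833 FPU/mL

0.6833 FPU/mL


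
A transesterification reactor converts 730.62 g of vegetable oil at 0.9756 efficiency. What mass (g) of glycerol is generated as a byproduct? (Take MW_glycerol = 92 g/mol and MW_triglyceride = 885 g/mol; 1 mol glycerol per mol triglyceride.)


glycerol = oil * conv * (92/885)
= 730.62 * 0.9756 * 92 / 885
= 74.0982 g

74.0982 g


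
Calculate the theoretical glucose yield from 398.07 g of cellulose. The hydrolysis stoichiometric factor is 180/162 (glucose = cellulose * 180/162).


glucose = cellulose * 180/162
= 398.07 * 180/162
= 442.3000 g

442.3000 g


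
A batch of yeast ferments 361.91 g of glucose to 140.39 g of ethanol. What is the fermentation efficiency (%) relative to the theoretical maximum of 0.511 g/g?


Fermentation efficiency = (actual / (0.511 * glucose)) * 100
= (140.39 / (0.511 * 361.91)) * 100
= 75.9127%

75.9127%


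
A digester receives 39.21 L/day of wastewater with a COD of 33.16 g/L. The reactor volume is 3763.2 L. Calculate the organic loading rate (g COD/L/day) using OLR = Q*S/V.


OLR = Q * S / V
= 39.21 * 33.16 / 3763.2
= 0.3455 g/L/day

0.3455 g/L/day


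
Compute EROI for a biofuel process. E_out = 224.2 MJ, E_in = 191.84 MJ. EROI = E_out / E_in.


EROI = E_out / E_in
= 224.2 / 191.84
= 1.1687

1.1687


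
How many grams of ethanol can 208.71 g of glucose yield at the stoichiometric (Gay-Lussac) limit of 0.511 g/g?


Theoretical ethanol yield: m_EtOH = 0.511 * m_glucose
m_EtOH = 0.511 * 208.71 = 106.6508 g

106.6508 g


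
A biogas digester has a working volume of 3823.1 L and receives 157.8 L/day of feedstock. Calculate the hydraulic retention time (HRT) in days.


HRT = V / Q
= 3823.1 / 157.8
= 24.2275 days

24.2275 days


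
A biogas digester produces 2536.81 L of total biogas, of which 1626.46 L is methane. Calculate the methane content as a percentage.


CH4% = V_CH4 / V_total * 100
= 1626.46 / 2536.81 * 100
= 64.1144%

64.1144%


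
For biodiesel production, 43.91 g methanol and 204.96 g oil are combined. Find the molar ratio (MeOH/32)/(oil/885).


Molar ratio = n_MeOH / n_oil = (MeOH/32) / (oil/885) = (MeOH * 885) / (32 * oil)
= (43.91 * 885) / (32 * 204.96)
= 5.9250

5.9250


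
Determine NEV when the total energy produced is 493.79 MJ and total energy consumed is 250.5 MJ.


NEV = E_out - E_in
= 493.79 - 250.5
= 243.2900 MJ

243.2900 MJ


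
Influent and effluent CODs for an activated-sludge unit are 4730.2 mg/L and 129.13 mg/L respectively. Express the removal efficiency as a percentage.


eta = (COD_in - COD_out) / COD_in * 100
= (4730.2 - 129.13) / 4730.2 * 100
= 97.2701%

97.2701%


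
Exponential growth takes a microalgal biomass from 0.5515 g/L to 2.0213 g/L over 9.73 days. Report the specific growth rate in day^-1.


mu = ln(X2/X1) / dt
= ln(2.0213/0.5515) / 9.73
= 0.1335 per day

0.1335 per day


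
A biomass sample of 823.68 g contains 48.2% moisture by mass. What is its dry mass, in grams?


Wd = Ww * (1 - MC/100)
= 823.68 * (1 - 48.2/100)
= 426.6662 g

426.6662 g


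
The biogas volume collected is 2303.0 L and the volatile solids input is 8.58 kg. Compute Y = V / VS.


Y = V / VS
= 2303.0 / 8.58
= 268.4149 L/kg VS

268.4149 L/kg VS


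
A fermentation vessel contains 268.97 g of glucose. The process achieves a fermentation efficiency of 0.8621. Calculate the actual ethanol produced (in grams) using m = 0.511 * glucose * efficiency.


Actual ethanol: m = 0.511 * 268.97 * 0.8621
m = 118.4902 g

118.4902 g


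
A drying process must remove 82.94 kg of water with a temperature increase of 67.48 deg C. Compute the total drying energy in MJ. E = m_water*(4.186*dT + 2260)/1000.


E = m_water * (4.186 * dT + 2260) / 1000
= 82.94 * (4.186 * 67.48 + 2260) / 1000
= 210.8726 MJ

210.8726 MJ


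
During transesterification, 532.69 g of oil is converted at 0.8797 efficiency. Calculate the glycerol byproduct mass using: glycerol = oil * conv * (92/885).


glycerol = oil * conv * (92/885)
= 532.69 * 0.8797 * 92 / 885
= 48.7140 g

48.7140 g


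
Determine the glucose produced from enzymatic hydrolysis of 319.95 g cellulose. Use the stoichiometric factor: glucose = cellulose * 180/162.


glucose = cellulose * 180/162
= 319.95 * 180/162
= 355.5000 g

355.5000 g


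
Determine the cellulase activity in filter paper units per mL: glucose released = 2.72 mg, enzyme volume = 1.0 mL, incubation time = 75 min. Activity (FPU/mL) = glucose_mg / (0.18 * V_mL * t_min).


Activity = glucose_mg / (0.18 mg/umol * V_mL * t_min)
= 2.72 / (0.18 * 1.0 * 75)
= 0.2015 FPU/mL

0.2015 FPU/mL


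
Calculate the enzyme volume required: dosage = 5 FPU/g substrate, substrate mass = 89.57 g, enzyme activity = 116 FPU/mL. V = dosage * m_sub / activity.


V = dosage * m_sub / activity
V = 5 * 89.57 / 116
V = 3.8608 mL

3.8608 mL


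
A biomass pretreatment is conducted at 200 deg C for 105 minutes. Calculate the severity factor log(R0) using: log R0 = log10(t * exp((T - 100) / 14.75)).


logR0 = log10(t * exp((T - 100) / 14.75))
= log10(105 * exp((200 - 100) / 14.75))
= 4.9656

4.9656


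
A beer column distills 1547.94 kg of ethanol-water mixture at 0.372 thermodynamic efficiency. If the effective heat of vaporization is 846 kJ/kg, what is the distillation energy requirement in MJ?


E = m * 846 / (eta * 1000)
= 1547.94 * 846 / (0.372 * 1000)
= 3520.3152 MJ

3520.3152 MJ


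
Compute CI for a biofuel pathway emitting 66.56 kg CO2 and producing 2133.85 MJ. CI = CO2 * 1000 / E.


CI = CO2 * 1000 / E
= 66.56 * 1000 / 2133.85
= 31.1924 g CO2/MJ

31.1924 g CO2/MJ


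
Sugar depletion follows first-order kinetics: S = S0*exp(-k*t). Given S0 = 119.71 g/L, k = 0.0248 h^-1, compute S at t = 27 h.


S = S0 * exp(-k * t)
S = 119.71 * exp(-0.0248 * 27)
S = 61.2811 g/L

61.2811 g/L


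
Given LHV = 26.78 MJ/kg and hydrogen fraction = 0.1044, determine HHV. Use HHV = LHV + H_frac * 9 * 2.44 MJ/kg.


HHV = LHV + H_frac * 9 * 2.44
= 26.78 + 0.1044 * 9 * 2.44
= 29.0726 MJ/kg

29.0726 MJ/kg


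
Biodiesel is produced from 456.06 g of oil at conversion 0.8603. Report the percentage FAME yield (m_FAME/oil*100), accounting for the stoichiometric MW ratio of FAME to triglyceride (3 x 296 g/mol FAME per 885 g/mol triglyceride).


m_FAME = oil * conv * (3 * 296 / 885) = oil * conv * (888/885)
= 456.06 * 0.8603 * 888 / 885
= 393.6784 g
Y = m_FAME / oil * 100 = conv * (888/885) * 100
= 0.8603 * 888 / 885 * 100
= 86.32%

86.32%


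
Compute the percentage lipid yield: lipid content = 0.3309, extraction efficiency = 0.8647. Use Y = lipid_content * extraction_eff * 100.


Y = lipid_content * extraction_eff * 100
= 0.3309 * 0.8647 * 100
= 28.6129%

28.6129%


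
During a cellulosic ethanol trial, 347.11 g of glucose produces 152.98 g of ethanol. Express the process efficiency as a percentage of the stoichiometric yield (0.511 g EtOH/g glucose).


Fermentation efficiency = (actual / (0.511 * glucose)) * 100
= (152.98 / (0.511 * 347.11)) * 100
= 86.2475%

86.2475%


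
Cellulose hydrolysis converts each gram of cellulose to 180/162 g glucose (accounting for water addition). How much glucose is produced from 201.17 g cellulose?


glucose = cellulose * 180/162
= 201.17 * 180/162
= 223.5222 g

223.5222 g


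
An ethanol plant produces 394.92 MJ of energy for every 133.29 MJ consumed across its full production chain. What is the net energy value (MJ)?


NEV = E_out - E_in
= 394.92 - 133.29
= 261.6300 MJ

261.6300 MJ


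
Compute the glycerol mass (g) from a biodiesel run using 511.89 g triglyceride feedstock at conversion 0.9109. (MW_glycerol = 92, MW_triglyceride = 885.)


glycerol = oil * conv * (92/885)
= 511.89 * 0.9109 * 92 / 885
= 48.4721 g

48.4721 g


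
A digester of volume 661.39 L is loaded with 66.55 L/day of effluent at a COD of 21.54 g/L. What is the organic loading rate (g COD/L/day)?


OLR = Q * S / V
= 66.55 * 21.54 / 661.39
= 2.1674 g/L/day

2.1674 g/L/day


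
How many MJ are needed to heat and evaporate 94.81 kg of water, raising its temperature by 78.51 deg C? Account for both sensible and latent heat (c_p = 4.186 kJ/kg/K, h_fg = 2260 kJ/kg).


E = m_water * (4.186 * dT + 2260) / 1000
= 94.81 * (4.186 * 78.51 + 2260) / 1000
= 245.4292 MJ

245.4292 MJ


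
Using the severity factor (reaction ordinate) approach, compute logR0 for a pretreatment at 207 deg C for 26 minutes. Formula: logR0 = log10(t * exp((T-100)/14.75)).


logR0 = log10(t * exp((T - 100) / 14.75))
= log10(26 * exp((207 - 100) / 14.75))
= 4.5654

4.5654


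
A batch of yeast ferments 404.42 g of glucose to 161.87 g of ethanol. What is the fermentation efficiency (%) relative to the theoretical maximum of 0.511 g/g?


Fermentation efficiency = (actual / (0.511 * glucose)) * 100
= (161.87 / (0.511 * 404.42)) * 100
= 78.3272%

78.3272%


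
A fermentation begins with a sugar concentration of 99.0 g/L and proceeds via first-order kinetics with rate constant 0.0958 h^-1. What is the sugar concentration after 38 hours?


S = S0 * exp(-k * t)
S = 99.0 * exp(-0.0958 * 38)
S = 2.5979 g/L

2.5979 g/L


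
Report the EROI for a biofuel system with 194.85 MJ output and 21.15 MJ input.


EROI = E_out / E_in
= 194.85 / 21.15
= 9.2128

9.2128


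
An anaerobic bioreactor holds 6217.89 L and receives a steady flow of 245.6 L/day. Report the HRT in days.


HRT = V / Q
= 6217.89 / 245.6
= 25.3171 days

25.3171 days


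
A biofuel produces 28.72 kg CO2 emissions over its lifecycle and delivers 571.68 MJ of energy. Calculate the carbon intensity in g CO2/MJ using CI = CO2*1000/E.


CI = CO2 * 1000 / E
= 28.72 * 1000 / 571.68
= 50.2379 g CO2/MJ

50.2379 g CO2/MJ


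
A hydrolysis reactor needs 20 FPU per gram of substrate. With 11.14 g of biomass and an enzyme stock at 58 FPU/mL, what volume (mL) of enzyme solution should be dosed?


V = dosage * m_sub / activity
V = 20 * 11.14 / 58
V = 3.8414 mL

3.8414 mL


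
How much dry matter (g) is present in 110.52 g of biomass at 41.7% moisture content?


Wd = Ww * (1 - MC/100)
= 110.52 * (1 - 41.7/100)
= 64.4332 g

64.4332 g


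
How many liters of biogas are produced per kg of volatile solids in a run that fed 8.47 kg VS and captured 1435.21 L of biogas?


Y = V / VS
= 1435.21 / 8.47
= 169.4463 L/kg VS

169.4463 L/kg VS


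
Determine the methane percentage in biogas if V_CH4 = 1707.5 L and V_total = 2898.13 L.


CH4% = V_CH4 / V_total * 100
= 1707.5 / 2898.13 * 100
= 58.9173%

58.9173%


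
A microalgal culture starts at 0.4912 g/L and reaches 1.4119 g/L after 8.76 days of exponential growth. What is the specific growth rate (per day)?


mu = ln(X2/X1) / dt
= ln(1.4119/0.4912) / 8.76
= 0.1205 per day

0.1205 per day


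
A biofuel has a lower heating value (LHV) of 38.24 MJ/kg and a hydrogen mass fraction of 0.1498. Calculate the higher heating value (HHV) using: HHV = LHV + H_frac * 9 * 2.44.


HHV = LHV + H_frac * 9 * 2.44
= 38.24 + 0.1498 * 9 * 2.44
= 41.5296 MJ/kg

41.5296 MJ/kg


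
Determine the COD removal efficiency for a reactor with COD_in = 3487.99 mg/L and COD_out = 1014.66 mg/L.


eta = (COD_in - COD_out) / COD_in * 100
= (3487.99 - 1014.66) / 3487.99 * 100
= 70.9099%

70.9099%


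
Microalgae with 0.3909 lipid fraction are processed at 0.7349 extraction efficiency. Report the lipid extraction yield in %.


Y = lipid_content * extraction_eff * 100
= 0.3909 * 0.7349 * 100
= 28.7272%

28.7272%


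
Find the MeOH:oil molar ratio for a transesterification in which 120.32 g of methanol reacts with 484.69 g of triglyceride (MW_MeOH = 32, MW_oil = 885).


Molar ratio = n_MeOH / n_oil = (MeOH/32) / (oil/885) = (MeOH * 885) / (32 * oil)
= (120.32 * 885) / (32 * 484.69)
= 6.8654

6.8654


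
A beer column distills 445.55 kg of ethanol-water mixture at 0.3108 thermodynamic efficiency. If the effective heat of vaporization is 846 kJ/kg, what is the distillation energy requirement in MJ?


E = m * 846 / (eta * 1000)
= 445.55 * 846 / (0.3108 * 1000)
= 1212.7905 MJ

1212.7905 MJ


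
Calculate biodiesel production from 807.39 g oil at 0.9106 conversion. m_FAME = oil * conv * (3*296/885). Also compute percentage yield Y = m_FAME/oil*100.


m_FAME = oil * conv * (3 * 296 / 885) = oil * conv * (888/885)
= 807.39 * 0.9106 * 888 / 885
= 737.7016 g
Y = m_FAME / oil * 100 = conv * (888/885) * 100
= 0.9106 * 888 / 885 * 100
= 91.37%

737.7016 g FAME; Y = 91.37%


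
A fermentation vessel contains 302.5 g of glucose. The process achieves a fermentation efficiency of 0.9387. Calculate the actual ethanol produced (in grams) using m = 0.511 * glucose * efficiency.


Actual ethanol: m = 0.511 * 302.5 * 0.9387
m = 145.1019 g

145.1019 g


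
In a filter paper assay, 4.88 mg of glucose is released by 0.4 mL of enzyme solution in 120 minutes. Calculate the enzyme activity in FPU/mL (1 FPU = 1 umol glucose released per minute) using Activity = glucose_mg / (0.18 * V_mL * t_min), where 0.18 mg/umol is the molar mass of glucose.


Activity = glucose_mg / (0.18 mg/umol * V_mL * t_min)
= 4.88 / (0.18 * 0.4 * 120)
= 0.5648 FPU/mL

0.5648 FPU/mL


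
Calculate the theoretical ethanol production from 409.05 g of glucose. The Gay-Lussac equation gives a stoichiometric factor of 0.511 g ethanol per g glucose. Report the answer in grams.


Theoretical ethanol yield: m_EtOH = 0.511 * m_glucose
m_EtOH = 0.511 * 409.05 = 209.0246 g

209.0246 g


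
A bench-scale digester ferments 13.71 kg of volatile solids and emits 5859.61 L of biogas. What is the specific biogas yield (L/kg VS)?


Y = V / VS
= 5859.61 / 13.71
= 427.3968 L/kg VS

427.3968 L/kg VS


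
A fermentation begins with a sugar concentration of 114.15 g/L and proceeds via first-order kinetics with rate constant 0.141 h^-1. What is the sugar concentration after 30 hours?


S = S0 * exp(-k * t)
S = 114.15 * exp(-0.141 * 30)
S = 1.6612 g/L

1.6612 g/L


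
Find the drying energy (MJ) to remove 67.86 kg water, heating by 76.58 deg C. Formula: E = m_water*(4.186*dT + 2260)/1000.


E = m_water * (4.186 * dT + 2260) / 1000
= 67.86 * (4.186 * 76.58 + 2260) / 1000
= 175.1171 MJ

175.1171 MJ


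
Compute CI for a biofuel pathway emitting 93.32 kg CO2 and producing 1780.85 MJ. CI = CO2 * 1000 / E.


CI = CO2 * 1000 / E
= 93.32 * 1000 / 1780.85
= 52.4019 g CO2/MJ

52.4019 g CO2/MJ


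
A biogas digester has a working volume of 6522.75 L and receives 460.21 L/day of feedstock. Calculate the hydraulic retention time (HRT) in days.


HRT = V / Q
= 6522.75 / 460.21
= 14.1734 days

14.1734 days


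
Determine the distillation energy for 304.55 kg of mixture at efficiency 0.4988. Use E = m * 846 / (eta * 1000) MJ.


E = m * 846 / (eta * 1000)
= 304.55 * 846 / (0.4988 * 1000)
= 516.5383 MJ

516.5383 MJ


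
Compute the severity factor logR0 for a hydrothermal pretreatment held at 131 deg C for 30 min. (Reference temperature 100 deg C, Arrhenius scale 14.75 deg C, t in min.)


logR0 = log10(t * exp((T - 100) / 14.75))
= log10(30 * exp((131 - 100) / 14.75))
= 2.3899

2.3899


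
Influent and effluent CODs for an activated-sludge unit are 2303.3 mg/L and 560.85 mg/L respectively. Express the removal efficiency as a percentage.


eta = (COD_in - COD_out) / COD_in * 100
= (2303.3 - 560.85) / 2303.3 * 100
= 75.6502%

75.6502%


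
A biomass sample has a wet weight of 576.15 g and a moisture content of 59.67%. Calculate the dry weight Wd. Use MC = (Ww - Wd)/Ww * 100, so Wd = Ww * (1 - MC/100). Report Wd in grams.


Wd = Ww * (1 - MC/100)
= 576.15 * (1 - 59.67/100)
= 232.3613 g

232.3613 g


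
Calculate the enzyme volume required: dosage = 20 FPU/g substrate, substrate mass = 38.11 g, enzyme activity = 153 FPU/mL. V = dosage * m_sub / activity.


V = dosage * m_sub / activity
V = 20 * 38.11 / 153
V = 4.9817 mL

4.9817 mL


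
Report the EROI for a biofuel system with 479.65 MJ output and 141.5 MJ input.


EROI = E_out / E_in
= 479.65 / 141.5
= 3.3898

3.3898


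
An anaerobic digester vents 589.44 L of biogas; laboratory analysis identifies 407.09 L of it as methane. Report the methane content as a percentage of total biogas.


CH4% = V_CH4 / V_total * 100
= 407.09 / 589.44 * 100
= 69.0639%

69.0639%


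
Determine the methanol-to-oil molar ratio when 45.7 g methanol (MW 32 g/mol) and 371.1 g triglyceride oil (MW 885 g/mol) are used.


Molar ratio = n_MeOH / n_oil = (MeOH/32) / (oil/885) = (MeOH * 885) / (32 * oil)
= (45.7 * 885) / (32 * 371.1)
= 3.4058

3.4058


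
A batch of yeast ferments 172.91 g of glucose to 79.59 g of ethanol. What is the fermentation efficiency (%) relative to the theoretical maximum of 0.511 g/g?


Fermentation efficiency = (actual / (0.511 * glucose)) * 100
= (79.59 / (0.511 * 172.91)) * 100
= 90.0777%

90.0777%


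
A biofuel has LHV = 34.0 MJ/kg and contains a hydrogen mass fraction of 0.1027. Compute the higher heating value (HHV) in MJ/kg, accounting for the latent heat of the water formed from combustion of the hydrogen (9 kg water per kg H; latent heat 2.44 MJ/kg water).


HHV = LHV + H_frac * 9 * 2.44
= 34.0 + 0.1027 * 9 * 2.44
= 36.2553 MJ/kg

36.2553 MJ/kg


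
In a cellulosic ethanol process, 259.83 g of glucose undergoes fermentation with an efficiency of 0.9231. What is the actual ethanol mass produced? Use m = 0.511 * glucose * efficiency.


Actual ethanol: m = 0.511 * 259.83 * 0.9231
m = 122.5629 g

122.5629 g


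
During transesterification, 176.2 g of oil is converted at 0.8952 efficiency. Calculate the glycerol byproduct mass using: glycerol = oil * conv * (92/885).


glycerol = oil * conv * (92/885)
= 176.2 * 0.8952 * 92 / 885
= 16.3972 g

16.3972 g


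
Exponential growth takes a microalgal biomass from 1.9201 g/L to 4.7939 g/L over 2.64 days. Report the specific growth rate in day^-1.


mu = ln(X2/X1) / dt
= ln(4.7939/1.9201) / 2.64
= 0.3466 per day

0.3466 per day


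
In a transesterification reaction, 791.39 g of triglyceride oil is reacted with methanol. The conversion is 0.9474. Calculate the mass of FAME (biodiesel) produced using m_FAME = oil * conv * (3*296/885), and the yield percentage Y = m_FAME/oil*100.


m_FAME = oil * conv * (3 * 296 / 885) = oil * conv * (888/885)
= 791.39 * 0.9474 * 888 / 885
= 752.3045 g
Y = m_FAME / oil * 100 = conv * (888/885) * 100
= 0.9474 * 888 / 885 * 100
= 95.06%

752.3045 g FAME; Y = 95.06%


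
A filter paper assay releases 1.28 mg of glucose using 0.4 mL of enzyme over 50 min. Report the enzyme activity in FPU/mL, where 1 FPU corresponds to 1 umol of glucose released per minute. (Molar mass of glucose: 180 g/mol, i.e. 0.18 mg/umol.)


Activity = glucose_mg / (0.18 mg/umol * V_mL * t_min)
= 1.28 / (0.18 * 0.4 * 50)
= 0.3556 FPU/mL

0.3556 FPU/mL


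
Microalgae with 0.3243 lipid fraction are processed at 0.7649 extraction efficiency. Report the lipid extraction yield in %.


Y = lipid_content * extraction_eff * 100
= 0.3243 * 0.7649 * 100
= 24.8057%

24.8057%


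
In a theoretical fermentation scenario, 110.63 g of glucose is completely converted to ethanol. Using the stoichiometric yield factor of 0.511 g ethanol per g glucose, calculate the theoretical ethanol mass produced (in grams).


Theoretical ethanol yield: m_EtOH = 0.511 * m_glucose
m_EtOH = 0.511 * 110.63 = 56.5319 g

56.5319 g


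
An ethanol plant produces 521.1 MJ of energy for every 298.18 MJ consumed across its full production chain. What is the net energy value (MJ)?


NEV = E_out - E_in
= 521.1 - 298.18
= 222.9200 MJ

222.9200 MJ


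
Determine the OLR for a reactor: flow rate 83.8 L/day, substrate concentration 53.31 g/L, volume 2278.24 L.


OLR = Q * S / V
= 83.8 * 53.31 / 2278.24
= 1.9609 g/L/day

1.9609 g/L/day


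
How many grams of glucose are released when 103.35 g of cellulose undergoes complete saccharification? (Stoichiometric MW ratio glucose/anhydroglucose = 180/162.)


glucose = cellulose * 180/162
= 103.35 * 180/162
= 114.8333 g

114.8333 g


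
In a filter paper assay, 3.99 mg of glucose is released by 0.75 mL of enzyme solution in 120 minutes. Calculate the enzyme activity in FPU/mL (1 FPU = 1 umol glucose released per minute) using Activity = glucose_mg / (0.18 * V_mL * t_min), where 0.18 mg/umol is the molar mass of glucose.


Activity = glucose_mg / (0.18 mg/umol * V_mL * t_min)
= 3.99 / (0.18 * 0.75 * 120)
= 0.2463 FPU/mL

0.2463 FPU/mL


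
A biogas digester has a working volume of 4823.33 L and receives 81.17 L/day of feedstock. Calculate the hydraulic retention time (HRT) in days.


HRT = V / Q
= 4823.33 / 81.17
= 59.4226 days

59.4226 days


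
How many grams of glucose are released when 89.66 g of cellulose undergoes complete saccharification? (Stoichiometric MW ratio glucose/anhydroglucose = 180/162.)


glucose = cellulose * 180/162
= 89.66 * 180/162
= 99.6222 g

99.6222 g


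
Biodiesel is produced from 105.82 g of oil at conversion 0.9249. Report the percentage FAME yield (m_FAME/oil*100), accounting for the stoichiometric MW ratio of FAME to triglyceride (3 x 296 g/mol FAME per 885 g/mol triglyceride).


m_FAME = oil * conv * (3 * 296 / 885) = oil * conv * (888/885)
= 105.82 * 0.9249 * 888 / 885
= 98.2047 g
Y = m_FAME / oil * 100 = conv * (888/885) * 100
= 0.9249 * 888 / 885 * 100
= 92.80%

92.80%


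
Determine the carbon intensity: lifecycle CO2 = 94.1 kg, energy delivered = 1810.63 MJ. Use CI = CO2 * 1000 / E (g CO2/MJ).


CI = CO2 * 1000 / E
= 94.1 * 1000 / 1810.63
= 51.9709 g CO2/MJ

51.9709 g CO2/MJ


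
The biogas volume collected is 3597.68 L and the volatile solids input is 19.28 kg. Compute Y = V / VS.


Y = V / VS
= 3597.68 / 19.28
= 186.6017 L/kg VS

186.6017 L/kg VS


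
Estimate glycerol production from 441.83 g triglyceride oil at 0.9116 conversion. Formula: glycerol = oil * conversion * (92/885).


glycerol = oil * conv * (92/885)
= 441.83 * 0.9116 * 92 / 885
= 41.8701 g

41.8701 g


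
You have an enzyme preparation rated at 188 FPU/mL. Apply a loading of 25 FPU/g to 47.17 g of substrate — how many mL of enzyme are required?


V = dosage * m_sub / activity
V = 25 * 47.17 / 188
V = 6.2726 mL

6.2726 mL


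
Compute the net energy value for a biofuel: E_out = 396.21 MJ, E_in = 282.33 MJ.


NEV = E_out - E_in
= 396.21 - 282.33
= 113.8800 MJ

113.8800 MJ


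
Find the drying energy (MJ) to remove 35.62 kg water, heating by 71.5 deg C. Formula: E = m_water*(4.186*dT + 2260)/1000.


E = m_water * (4.186 * dT + 2260) / 1000
= 35.62 * (4.186 * 71.5 + 2260) / 1000
= 91.1622 MJ

91.1622 MJ


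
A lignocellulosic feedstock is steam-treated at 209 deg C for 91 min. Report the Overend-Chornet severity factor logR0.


logR0 = log10(t * exp((T - 100) / 14.75))
= log10(91 * exp((209 - 100) / 14.75))
= 5.1684

5.1684


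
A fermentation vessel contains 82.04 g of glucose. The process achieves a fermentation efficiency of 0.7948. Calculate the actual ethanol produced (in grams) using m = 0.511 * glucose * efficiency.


Actual ethanol: m = 0.511 * 82.04 * 0.7948
m = 33.3200 g

33.3200 g


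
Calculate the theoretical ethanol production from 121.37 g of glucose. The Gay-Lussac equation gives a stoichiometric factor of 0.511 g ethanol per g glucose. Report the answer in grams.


Theoretical ethanol yield: m_EtOH = 0.511 * m_glucose
m_EtOH = 0.511 * 121.37 = 62.0201 g

62.0201 g


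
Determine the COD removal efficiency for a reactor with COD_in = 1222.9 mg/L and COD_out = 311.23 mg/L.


eta = (COD_in - COD_out) / COD_in * 100
= (1222.9 - 311.23) / 1222.9 * 100
= 74.5498%

74.5498%


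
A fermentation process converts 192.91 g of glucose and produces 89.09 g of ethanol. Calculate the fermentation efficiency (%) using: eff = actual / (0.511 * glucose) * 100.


Fermentation efficiency = (actual / (0.511 * glucose)) * 100
= (89.09 / (0.511 * 192.91)) * 100
= 90.3760%

90.3760%


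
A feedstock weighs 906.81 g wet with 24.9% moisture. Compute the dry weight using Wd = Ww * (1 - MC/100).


Wd = Ww * (1 - MC/100)
= 906.81 * (1 - 24.9/100)
= 681.0143 g

681.0143 g


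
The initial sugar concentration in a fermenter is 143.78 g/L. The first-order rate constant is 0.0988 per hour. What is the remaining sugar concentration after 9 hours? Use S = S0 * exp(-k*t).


S = S0 * exp(-k * t)
S = 143.78 * exp(-0.0988 * 9)
S = 59.0913 g/L

59.0913 g/L


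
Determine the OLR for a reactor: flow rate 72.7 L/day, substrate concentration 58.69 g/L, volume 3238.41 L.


OLR = Q * S / V
= 72.7 * 58.69 / 3238.41
= 1.3175 g/L/day

1.3175 g/L/day


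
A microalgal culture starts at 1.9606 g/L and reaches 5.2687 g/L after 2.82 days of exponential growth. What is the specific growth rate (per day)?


mu = ln(X2/X1) / dt
= ln(5.2687/1.9606) / 2.82
= 0.3505 per day

0.3505 per day


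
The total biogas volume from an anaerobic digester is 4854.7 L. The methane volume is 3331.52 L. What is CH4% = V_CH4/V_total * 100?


CH4% = V_CH4 / V_total * 100
= 3331.52 / 4854.7 * 100
= 68.6246%

68.6246%


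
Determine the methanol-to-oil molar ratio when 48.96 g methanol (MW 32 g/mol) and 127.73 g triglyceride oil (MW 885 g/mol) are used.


Molar ratio = n_MeOH / n_oil = (MeOH/32) / (oil/885) = (MeOH * 885) / (32 * oil)
= (48.96 * 885) / (32 * 127.73)
= 10.6009

10.6009


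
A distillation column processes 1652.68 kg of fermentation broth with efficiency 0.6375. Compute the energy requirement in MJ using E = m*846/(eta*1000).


E = m * 846 / (eta * 1000)
= 1652.68 * 846 / (0.6375 * 1000)
= 2193.2036 MJ

2193.2036 MJ


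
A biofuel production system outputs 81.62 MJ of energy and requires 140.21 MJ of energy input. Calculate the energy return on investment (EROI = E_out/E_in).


EROI = E_out / E_in
= 81.62 / 140.21
= 0.5821

0.5821


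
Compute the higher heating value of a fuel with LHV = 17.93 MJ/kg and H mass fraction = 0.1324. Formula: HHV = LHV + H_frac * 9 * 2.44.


HHV = LHV + H_frac * 9 * 2.44
= 17.93 + 0.1324 * 9 * 2.44
= 20.8375 MJ/kg

20.8375 MJ/kg


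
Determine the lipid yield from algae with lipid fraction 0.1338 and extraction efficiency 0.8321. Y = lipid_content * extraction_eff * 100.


Y = lipid_content * extraction_eff * 100
= 0.1338 * 0.8321 * 100
= 11.1335%

11.1335%


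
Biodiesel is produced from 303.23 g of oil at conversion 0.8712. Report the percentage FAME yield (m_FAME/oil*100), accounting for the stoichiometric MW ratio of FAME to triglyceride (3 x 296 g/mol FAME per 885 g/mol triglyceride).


m_FAME = oil * conv * (3 * 296 / 885) = oil * conv * (888/885)
= 303.23 * 0.8712 * 888 / 885
= 265.0695 g
Y = m_FAME / oil * 100 = conv * (888/885) * 100
= 0.8712 * 888 / 885 * 100
= 87.42%

87.42%


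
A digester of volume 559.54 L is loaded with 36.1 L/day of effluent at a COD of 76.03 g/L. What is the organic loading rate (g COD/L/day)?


OLR = Q * S / V
= 36.1 * 76.03 / 559.54
= 4.9052 g/L/day

4.9052 g/L/day


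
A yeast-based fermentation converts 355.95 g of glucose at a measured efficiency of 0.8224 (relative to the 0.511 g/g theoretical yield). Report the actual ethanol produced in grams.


Actual ethanol: m = 0.511 * 355.95 * 0.8224
m = 149.5867 g

149.5867 g


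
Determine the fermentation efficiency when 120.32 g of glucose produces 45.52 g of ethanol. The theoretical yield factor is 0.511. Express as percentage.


Fermentation efficiency = (actual / (0.511 * glucose)) * 100
= (45.52 / (0.511 * 120.32)) * 100
= 74.0361%

74.0361%


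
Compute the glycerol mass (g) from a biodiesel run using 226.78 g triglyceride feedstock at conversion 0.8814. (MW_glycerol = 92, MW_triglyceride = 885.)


glycerol = oil * conv * (92/885)
= 226.78 * 0.8814 * 92 / 885
= 20.7789 g

20.7789 g


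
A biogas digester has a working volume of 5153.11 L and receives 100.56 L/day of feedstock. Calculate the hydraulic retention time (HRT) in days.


HRT = V / Q
= 5153.11 / 100.56
= 51.2441 days

51.2441 days


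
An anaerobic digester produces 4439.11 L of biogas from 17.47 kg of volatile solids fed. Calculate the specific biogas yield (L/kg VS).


Y = V / VS
= 4439.11 / 17.47
= 254.0990 L/kg VS

254.0990 L/kg VS


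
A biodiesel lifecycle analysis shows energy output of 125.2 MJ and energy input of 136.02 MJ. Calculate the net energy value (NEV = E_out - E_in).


NEV = E_out - E_in
= 125.2 - 136.02
= -10.8200 MJ

-10.8200 MJ


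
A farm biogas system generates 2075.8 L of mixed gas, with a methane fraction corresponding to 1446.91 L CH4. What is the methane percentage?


CH4% = V_CH4 / V_total * 100
= 1446.91 / 2075.8 * 100
= 69.7037%

69.7037%


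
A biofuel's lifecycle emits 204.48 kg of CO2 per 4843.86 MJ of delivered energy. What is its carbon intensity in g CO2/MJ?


CI = CO2 * 1000 / E
= 204.48 * 1000 / 4843.86
= 42.2143 g CO2/MJ

42.2143 g CO2/MJ


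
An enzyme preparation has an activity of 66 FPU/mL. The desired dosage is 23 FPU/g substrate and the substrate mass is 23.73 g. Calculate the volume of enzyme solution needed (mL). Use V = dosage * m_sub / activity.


V = dosage * m_sub / activity
V = 23 * 23.73 / 66
V = 8.2695 mL

8.2695 mL


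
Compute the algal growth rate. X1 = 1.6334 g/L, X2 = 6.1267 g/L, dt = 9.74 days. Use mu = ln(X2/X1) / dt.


mu = ln(X2/X1) / dt
= ln(6.1267/1.6334) / 9.74
= 0.1357 per day

0.1357 per day


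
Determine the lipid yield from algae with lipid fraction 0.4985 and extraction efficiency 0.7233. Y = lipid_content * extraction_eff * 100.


Y = lipid_content * extraction_eff * 100
= 0.4985 * 0.7233 * 100
= 36.0565%

36.0565%


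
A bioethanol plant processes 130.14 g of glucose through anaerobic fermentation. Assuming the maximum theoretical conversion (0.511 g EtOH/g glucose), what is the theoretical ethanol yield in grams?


Theoretical ethanol yield: m_EtOH = 0.511 * m_glucose
m_EtOH = 0.511 * 130.14 = 66.5015 g

66.5015 g


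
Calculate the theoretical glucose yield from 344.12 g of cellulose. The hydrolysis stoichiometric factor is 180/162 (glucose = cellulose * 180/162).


glucose = cellulose * 180/162
= 344.12 * 180/162
= 382.3556 g

382.3556 g


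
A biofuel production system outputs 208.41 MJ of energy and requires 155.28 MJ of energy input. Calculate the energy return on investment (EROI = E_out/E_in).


EROI = E_out / E_in
= 208.41 / 155.28
= 1.3422

1.3422


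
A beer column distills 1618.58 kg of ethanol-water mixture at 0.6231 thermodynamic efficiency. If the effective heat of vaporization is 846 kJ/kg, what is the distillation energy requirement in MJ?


E = m * 846 / (eta * 1000)
= 1618.58 * 846 / (0.6231 * 1000)
= 2197.5906 MJ

2197.5906 MJ


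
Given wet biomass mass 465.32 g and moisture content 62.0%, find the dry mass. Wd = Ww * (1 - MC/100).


Wd = Ww * (1 - MC/100)
= 465.32 * (1 - 62.0/100)
= 176.8216 g

176.8216 g


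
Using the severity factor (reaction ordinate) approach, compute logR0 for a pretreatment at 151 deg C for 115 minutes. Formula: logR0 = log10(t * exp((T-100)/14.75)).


logR0 = log10(t * exp((T - 100) / 14.75))
= log10(115 * exp((151 - 100) / 14.75))
= 3.5623

3.5623


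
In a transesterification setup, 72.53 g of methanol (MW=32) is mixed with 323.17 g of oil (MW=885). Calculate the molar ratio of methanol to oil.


Molar ratio = n_MeOH / n_oil = (MeOH/32) / (oil/885) = (MeOH * 885) / (32 * oil)
= (72.53 * 885) / (32 * 323.17)
= 6.2070

6.2070


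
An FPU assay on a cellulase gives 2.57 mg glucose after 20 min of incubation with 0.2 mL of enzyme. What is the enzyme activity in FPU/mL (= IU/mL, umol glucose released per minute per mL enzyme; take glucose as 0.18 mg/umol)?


Activity = glucose_mg / (0.18 mg/umol * V_mL * t_min)
= 2.57 / (0.18 * 0.2 * 20)
= 3.5694 FPU/mL

3.5694 FPU/mL


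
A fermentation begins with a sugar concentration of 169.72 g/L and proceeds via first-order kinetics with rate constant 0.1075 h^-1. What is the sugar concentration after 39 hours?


S = S0 * exp(-k * t)
S = 169.72 * exp(-0.1075 * 39)
S = 2.5642 g/L

2.5642 g/L


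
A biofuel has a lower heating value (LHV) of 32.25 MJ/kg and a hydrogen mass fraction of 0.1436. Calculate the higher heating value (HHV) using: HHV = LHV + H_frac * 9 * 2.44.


HHV = LHV + H_frac * 9 * 2.44
= 32.25 + 0.1436 * 9 * 2.44
= 35.4035 MJ/kg

35.4035 MJ/kg


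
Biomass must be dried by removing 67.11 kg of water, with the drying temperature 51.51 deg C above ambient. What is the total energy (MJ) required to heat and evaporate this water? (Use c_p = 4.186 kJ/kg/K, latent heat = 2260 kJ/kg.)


E = m_water * (4.186 * dT + 2260) / 1000
= 67.11 * (4.186 * 51.51 + 2260) / 1000
= 166.1389 MJ

166.1389 MJ


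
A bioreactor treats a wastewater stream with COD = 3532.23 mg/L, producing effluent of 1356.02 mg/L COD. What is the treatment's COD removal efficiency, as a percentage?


eta = (COD_in - COD_out) / COD_in * 100
= (3532.23 - 1356.02) / 3532.23 * 100
= 61.6101%

61.6101%


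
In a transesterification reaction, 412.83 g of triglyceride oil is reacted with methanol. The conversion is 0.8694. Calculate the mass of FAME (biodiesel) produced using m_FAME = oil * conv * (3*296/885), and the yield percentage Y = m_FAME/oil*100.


m_FAME = oil * conv * (3 * 296 / 885) = oil * conv * (888/885)
= 412.83 * 0.8694 * 888 / 885
= 360.1311 g
Y = m_FAME / oil * 100 = conv * (888/885) * 100
= 0.8694 * 888 / 885 * 100
= 87.23%

360.1311 g FAME; Y = 87.23%


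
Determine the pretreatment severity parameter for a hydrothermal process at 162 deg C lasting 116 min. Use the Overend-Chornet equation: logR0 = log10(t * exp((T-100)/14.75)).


logR0 = log10(t * exp((T - 100) / 14.75))
= log10(116 * exp((162 - 100) / 14.75))
= 3.8900

3.8900
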